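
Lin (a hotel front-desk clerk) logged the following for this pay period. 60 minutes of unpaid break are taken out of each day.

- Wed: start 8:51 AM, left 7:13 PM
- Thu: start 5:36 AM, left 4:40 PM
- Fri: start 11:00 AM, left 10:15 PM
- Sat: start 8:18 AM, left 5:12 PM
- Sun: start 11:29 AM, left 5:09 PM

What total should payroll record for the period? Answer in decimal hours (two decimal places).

Wed: 8:51 AM–7:13 PM = 10 h 22 min; less 60 min break → 9 h 22 min
Thu: 5:36 AM–4:40 PM = 11 h 4 min; less 60 min break → 10 h 4 min
Fri: 11:00 AM–10:15 PM = 11 h 15 min; less 60 min break → 10 h 15 min
Sat: 8:18 AM–5:12 PM = 8 h 54 min; less 60 min break → 7 h 54 min
Sun: 11:29 AM–5:09 PM = 5 h 40 min; less 60 min break → 4 h 40 min
Total: 9 h 22 min + 10 h 4 min + 10 h 15 min + 7 h 54 min + 4 h 40 min = 42 h 15 min.

42.25 hours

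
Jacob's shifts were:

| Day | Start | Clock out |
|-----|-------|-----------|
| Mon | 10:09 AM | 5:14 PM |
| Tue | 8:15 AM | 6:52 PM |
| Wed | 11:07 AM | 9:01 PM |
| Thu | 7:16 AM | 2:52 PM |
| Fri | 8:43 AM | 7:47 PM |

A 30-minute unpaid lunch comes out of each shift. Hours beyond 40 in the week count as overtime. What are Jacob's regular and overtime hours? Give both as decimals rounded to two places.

Regular 40.00 hours, overtime 3.77 hours

Mon: 10:09 AM–5:14 PM = 7 h 5 min; less 30 min break → 6 h 35 min
Tue: 8:15 AM–6:52 PM = 10 h 37 min; less 30 min break → 10 h 7 min
Wed: 11:07 AM–9:01 PM = 9 h 54 min; less 30 min break → 9 h 24 min
Thu: 7:16 AM–2:52 PM = 7 h 36 min; less 30 min break → 7 h 6 min
Fri: 8:43 AM–7:47 PM = 11 h 4 min; less 30 min break → 10 h 34 min
Total worked: 43 h 46 min = 43.77 h.
Threshold 40 h → overtime 3 h 46 min, regular 40 h 0 min.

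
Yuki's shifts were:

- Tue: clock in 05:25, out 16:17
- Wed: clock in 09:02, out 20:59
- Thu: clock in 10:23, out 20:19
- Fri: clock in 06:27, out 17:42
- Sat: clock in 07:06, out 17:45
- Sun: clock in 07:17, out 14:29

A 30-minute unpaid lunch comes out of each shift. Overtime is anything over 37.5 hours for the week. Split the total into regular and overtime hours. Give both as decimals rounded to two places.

Tue: 05:25–16:17 = 10 h 52 min; less 30 min break → 10 h 22 min
Wed: 09:02–20:59 = 11 h 57 min; less 30 min break → 11 h 27 min
Thu: 10:23–20:19 = 9 h 56 min; less 30 min break → 9 h 26 min
Fri: 06:27–17:42 = 11 h 15 min; less 30 min break → 10 h 45 min
Sat: 07:06–17:45 = 10 h 39 min; less 30 min break → 10 h 9 min
Sun: 07:17–14:29 = 7 h 12 min; less 30 min break → 6 h 42 min
Total worked: 58 h 51 min = 58.85 h.
Threshold 37.5 h → overtime 21 h 21 min, regular 37 h 30 min.

Regular 37.50 hours, overtime 21.35 hours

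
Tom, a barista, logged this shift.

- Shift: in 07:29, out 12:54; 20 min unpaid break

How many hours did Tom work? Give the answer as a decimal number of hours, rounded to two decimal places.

5.08 hours

Shift: 07:29–12:54 = 5 h 25 min; less 20 min break → 5 h 5 min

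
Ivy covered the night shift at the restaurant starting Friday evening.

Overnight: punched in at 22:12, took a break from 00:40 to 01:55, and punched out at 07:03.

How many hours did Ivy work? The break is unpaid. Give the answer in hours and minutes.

7 h 36 min

Overnight: 22:12 → midnight = 1 h 48 min; midnight → 07:03 = 7 h 3 min; span 8 h 51 min; less 75 min break → 7 h 36 min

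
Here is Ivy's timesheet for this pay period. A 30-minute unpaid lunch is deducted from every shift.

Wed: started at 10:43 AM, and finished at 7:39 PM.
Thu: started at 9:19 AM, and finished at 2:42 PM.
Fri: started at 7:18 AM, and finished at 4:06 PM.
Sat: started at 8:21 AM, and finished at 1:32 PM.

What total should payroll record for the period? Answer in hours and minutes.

Wed: 10:43 AM–7:39 PM = 8 h 56 min; less 30 min break → 8 h 26 min
Thu: 9:19 AM–2:42 PM = 5 h 23 min; less 30 min break → 4 h 53 min
Fri: 7:18 AM–4:06 PM = 8 h 48 min; less 30 min break → 8 h 18 min
Sat: 8:21 AM–1:32 PM = 5 h 11 min; less 30 min break → 4 h 41 min
Total: 8 h 26 min + 4 h 53 min + 8 h 18 min + 4 h 41 min = 26 h 18 min.

26 h 18 min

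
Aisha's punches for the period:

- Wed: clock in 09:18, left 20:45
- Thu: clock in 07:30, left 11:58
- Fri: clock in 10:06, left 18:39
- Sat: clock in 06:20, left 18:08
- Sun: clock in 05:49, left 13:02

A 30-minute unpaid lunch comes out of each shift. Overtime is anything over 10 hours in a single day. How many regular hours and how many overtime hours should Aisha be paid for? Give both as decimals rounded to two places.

Wed: 09:18–20:45 = 11 h 27 min; less 30 min break → 10 h 57 min
Thu: 07:30–11:58 = 4 h 28 min; less 30 min break → 3 h 58 min
Fri: 10:06–18:39 = 8 h 33 min; less 30 min break → 8 h 3 min
Sat: 06:20–18:08 = 11 h 48 min; less 30 min break → 11 h 18 min
Sun: 05:49–13:02 = 7 h 13 min; less 30 min break → 6 h 43 min
Wed reg 10 h 0 min / OT 0 h 57 min; Thu reg 3 h 58 min / OT 0 h 0 min; Fri reg 8 h 3 min / OT 0 h 0 min; Sat reg 10 h 0 min / OT 1 h 18 min; Sun reg 6 h 43 min / OT 0 h 0 min.
Totals: regular 38 h 44 min, overtime 2 h 15 min.

Regular 38.73 hours, overtime 2.25 hours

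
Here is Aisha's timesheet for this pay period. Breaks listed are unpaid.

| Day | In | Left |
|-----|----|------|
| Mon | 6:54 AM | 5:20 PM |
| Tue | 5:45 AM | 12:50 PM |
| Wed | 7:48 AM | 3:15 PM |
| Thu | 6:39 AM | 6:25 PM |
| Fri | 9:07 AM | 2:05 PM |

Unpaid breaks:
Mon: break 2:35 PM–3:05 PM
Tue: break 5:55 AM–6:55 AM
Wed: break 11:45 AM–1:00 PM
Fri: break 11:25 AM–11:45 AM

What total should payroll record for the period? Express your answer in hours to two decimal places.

Mon: 6:54 AM–5:20 PM = 10 h 26 min; less 30 min break → 9 h 56 min
Tue: 5:45 AM–12:50 PM = 7 h 5 min; less 60 min break → 6 h 5 min
Wed: 7:48 AM–3:15 PM = 7 h 27 min; less 75 min break → 6 h 12 min
Thu: 6:39 AM–6:25 PM = 11 h 46 min
Fri: 9:07 AM–2:05 PM = 4 h 58 min; less 20 min break → 4 h 38 min
Total: 9 h 56 min + 6 h 5 min + 6 h 12 min + 11 h 46 min + 4 h 38 min = 38 h 37 min.

38.62 hours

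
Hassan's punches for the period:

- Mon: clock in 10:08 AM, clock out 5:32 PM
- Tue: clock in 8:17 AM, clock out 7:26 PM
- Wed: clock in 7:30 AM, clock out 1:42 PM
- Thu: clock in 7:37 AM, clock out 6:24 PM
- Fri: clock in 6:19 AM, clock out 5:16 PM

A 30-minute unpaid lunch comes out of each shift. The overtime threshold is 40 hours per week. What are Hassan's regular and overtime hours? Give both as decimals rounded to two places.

Regular 40.00 hours, overtime 3.98 hours

Mon: 10:08 AM–5:32 PM = 7 h 24 min; less 30 min break → 6 h 54 min
Tue: 8:17 AM–7:26 PM = 11 h 9 min; less 30 min break → 10 h 39 min
Wed: 7:30 AM–1:42 PM = 6 h 12 min; less 30 min break → 5 h 42 min
Thu: 7:37 AM–6:24 PM = 10 h 47 min; less 30 min break → 10 h 17 min
Fri: 6:19 AM–5:16 PM = 10 h 57 min; less 30 min break → 10 h 27 min
Total worked: 43 h 59 min = 43.98 h.
Threshold 40 h → overtime 3 h 59 min, regular 40 h 0 min.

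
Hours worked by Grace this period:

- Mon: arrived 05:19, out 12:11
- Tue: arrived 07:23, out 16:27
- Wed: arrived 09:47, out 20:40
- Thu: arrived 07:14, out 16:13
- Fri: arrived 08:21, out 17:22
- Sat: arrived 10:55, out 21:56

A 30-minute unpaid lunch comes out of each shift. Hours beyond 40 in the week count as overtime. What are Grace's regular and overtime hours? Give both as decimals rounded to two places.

Regular 40.00 hours, overtime 12.83 hours

Mon: 05:19–12:11 = 6 h 52 min; less 30 min break → 6 h 22 min
Tue: 07:23–16:27 = 9 h 4 min; less 30 min break → 8 h 34 min
Wed: 09:47–20:40 = 10 h 53 min; less 30 min break → 10 h 23 min
Thu: 07:14–16:13 = 8 h 59 min; less 30 min break → 8 h 29 min
Fri: 08:21–17:22 = 9 h 1 min; less 30 min break → 8 h 31 min
Sat: 10:55–21:56 = 11 h 1 min; less 30 min break → 10 h 31 min
Total worked: 52 h 50 min = 52.83 h.
Threshold 40 h → overtime 12 h 50 min, regular 40 h 0 min.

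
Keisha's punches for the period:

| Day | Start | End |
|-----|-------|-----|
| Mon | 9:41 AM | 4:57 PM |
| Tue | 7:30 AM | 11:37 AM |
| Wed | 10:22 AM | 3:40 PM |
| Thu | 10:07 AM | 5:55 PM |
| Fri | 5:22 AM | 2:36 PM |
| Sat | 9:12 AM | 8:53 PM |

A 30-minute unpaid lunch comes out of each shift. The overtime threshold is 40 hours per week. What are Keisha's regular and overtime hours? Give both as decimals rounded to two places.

Mon: 9:41 AM–4:57 PM = 7 h 16 min; less 30 min break → 6 h 46 min
Tue: 7:30 AM–11:37 AM = 4 h 7 min; less 30 min break → 3 h 37 min
Wed: 10:22 AM–3:40 PM = 5 h 18 min; less 30 min break → 4 h 48 min
Thu: 10:07 AM–5:55 PM = 7 h 48 min; less 30 min break → 7 h 18 min
Fri: 5:22 AM–2:36 PM = 9 h 14 min; less 30 min break → 8 h 44 min
Sat: 9:12 AM–8:53 PM = 11 h 41 min; less 30 min break → 11 h 11 min
Total worked: 42 h 24 min = 42.40 h.
Threshold 40 h → overtime 2 h 24 min, regular 40 h 0 min.

Regular 40.00 hours, overtime 2.40 hours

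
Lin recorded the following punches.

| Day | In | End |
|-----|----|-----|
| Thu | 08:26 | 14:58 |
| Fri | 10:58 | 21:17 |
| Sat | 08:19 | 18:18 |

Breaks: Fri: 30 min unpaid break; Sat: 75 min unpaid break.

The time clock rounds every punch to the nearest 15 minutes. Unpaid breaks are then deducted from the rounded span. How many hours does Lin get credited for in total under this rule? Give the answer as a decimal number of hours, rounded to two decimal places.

Thu: in 08:26→08:30, out 14:58→15:00; 6 h 30 min
Fri: in 10:58→11:00, out 21:17→21:15; 10 h 15 min − 30 min = 9 h 45 min
Sat: in 08:19→08:15, out 18:18→18:15; 10 h 0 min − 75 min = 8 h 45 min
Total credited: 25 h 0 min.

25.00 hours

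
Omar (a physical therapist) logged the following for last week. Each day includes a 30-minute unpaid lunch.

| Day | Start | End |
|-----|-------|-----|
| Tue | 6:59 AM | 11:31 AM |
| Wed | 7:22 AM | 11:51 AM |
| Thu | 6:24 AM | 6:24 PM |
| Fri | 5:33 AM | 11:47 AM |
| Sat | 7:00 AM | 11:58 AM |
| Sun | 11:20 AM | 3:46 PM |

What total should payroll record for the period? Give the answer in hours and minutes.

Tue: 6:59 AM–11:31 AM = 4 h 32 min; less 30 min break → 4 h 2 min
Wed: 7:22 AM–11:51 AM = 4 h 29 min; less 30 min break → 3 h 59 min
Thu: 6:24 AM–6:24 PM = 12 h 0 min; less 30 min break → 11 h 30 min
Fri: 5:33 AM–11:47 AM = 6 h 14 min; less 30 min break → 5 h 44 min
Sat: 7:00 AM–11:58 AM = 4 h 58 min; less 30 min break → 4 h 28 min
Sun: 11:20 AM–3:46 PM = 4 h 26 min; less 30 min break → 3 h 56 min
Total: 4 h 2 min + 3 h 59 min + 11 h 30 min + 5 h 44 min + 4 h 28 min + 3 h 56 min = 33 h 39 min.

33 h 39 min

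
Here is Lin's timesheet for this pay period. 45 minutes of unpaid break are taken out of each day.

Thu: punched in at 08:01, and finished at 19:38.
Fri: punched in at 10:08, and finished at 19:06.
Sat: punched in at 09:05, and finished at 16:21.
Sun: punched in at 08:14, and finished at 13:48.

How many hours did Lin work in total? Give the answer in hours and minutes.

30 h 25 min

Thu: 08:01–19:38 = 11 h 37 min; less 45 min break → 10 h 52 min
Fri: 10:08–19:06 = 8 h 58 min; less 45 min break → 8 h 13 min
Sat: 09:05–16:21 = 7 h 16 min; less 45 min break → 6 h 31 min
Sun: 08:14–13:48 = 5 h 34 min; less 45 min break → 4 h 49 min
Total: 10 h 52 min + 8 h 13 min + 6 h 31 min + 4 h 49 min = 30 h 25 min.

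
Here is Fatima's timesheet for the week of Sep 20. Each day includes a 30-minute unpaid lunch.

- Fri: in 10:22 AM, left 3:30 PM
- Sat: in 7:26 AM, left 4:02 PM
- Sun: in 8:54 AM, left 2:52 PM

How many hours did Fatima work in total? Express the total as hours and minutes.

Fri: 10:22 AM–3:30 PM = 5 h 8 min; less 30 min break → 4 h 38 min
Sat: 7:26 AM–4:02 PM = 8 h 36 min; less 30 min break → 8 h 6 min
Sun: 8:54 AM–2:52 PM = 5 h 58 min; less 30 min break → 5 h 28 min
Total: 4 h 38 min + 8 h 6 min + 5 h 28 min = 18 h 12 min.

18 h 12 min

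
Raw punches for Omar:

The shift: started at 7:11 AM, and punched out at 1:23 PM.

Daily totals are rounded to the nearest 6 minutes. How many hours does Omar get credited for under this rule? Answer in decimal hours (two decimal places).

The shift: 7:11 AM–1:23 PM = 6 h 12 min → rounds to 6 h 12 min

6.20 hours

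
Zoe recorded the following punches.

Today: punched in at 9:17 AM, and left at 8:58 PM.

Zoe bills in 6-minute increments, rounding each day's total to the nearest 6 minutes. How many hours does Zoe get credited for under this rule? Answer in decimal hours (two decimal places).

11.70 hours

Today: 9:17 AM–8:58 PM = 11 h 41 min → rounds to 11 h 42 min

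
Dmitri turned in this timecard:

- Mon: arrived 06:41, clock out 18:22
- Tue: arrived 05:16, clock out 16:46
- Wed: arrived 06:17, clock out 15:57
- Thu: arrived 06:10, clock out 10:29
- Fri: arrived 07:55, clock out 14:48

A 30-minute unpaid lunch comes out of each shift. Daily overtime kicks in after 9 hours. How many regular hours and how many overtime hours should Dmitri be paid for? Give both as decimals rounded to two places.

Mon: 06:41–18:22 = 11 h 41 min; less 30 min break → 11 h 11 min
Tue: 05:16–16:46 = 11 h 30 min; less 30 min break → 11 h 0 min
Wed: 06:17–15:57 = 9 h 40 min; less 30 min break → 9 h 10 min
Thu: 06:10–10:29 = 4 h 19 min; less 30 min break → 3 h 49 min
Fri: 07:55–14:48 = 6 h 53 min; less 30 min break → 6 h 23 min
Mon reg 9 h 0 min / OT 2 h 11 min; Tue reg 9 h 0 min / OT 2 h 0 min; Wed reg 9 h 0 min / OT 0 h 10 min; Thu reg 3 h 49 min / OT 0 h 0 min; Fri reg 6 h 23 min / OT 0 h 0 min.
Totals: regular 37 h 12 min, overtime 4 h 21 min.

Regular 37.20 hours, overtime 4.35 hours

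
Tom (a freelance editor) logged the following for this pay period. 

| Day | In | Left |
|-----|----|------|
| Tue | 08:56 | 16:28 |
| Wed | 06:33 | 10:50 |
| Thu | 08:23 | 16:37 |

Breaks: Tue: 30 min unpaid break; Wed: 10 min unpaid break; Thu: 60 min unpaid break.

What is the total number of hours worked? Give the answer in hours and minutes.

Tue: 08:56–16:28 = 7 h 32 min; less 30 min break → 7 h 2 min
Wed: 06:33–10:50 = 4 h 17 min; less 10 min break → 4 h 7 min
Thu: 08:23–16:37 = 8 h 14 min; less 60 min break → 7 h 14 min
Total: 7 h 2 min + 4 h 7 min + 7 h 14 min = 18 h 23 min.

18 h 23 min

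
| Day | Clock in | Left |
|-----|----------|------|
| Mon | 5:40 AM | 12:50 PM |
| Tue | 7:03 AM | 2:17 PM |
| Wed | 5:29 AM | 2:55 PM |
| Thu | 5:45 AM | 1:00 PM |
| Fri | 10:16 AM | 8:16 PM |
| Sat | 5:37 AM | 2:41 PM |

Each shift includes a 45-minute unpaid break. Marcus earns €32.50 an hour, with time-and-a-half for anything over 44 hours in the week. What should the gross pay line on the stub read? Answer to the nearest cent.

€1510.44

Mon: 5:40 AM–12:50 PM = 7 h 10 min; less 45 min break → 6 h 25 min
Tue: 7:03 AM–2:17 PM = 7 h 14 min; less 45 min break → 6 h 29 min
Wed: 5:29 AM–2:55 PM = 9 h 26 min; less 45 min break → 8 h 41 min
Thu: 5:45 AM–1:00 PM = 7 h 15 min; less 45 min break → 6 h 30 min
Fri: 10:16 AM–8:16 PM = 10 h 0 min; less 45 min break → 9 h 15 min
Sat: 5:37 AM–2:41 PM = 9 h 4 min; less 45 min break → 8 h 19 min
Total worked: 45 h 39 min = 2739 min.
Regular 44 h 0 min = 2640 min at €32.50/h; overtime 1 h 39 min = 99 min at €48.75/h.
Pay = (2640 × €32.50 + 99 × €48.75) ÷ 60 = €1510.44.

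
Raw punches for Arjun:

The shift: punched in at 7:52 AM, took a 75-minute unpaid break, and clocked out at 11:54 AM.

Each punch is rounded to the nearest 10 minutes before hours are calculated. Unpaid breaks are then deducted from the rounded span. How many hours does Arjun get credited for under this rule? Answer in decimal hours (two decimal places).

2.75 hours

The shift: in 7:52 AM→7:50 AM, out 11:54 AM→11:50 AM; 4 h 0 min − 75 min = 2 h 45 min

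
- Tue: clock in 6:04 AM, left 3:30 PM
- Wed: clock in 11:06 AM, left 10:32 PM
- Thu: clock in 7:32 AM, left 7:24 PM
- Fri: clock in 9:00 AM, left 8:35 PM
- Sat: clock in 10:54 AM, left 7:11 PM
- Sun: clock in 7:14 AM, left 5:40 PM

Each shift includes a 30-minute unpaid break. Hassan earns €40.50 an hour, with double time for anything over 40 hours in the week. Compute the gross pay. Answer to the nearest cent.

€3242.70

Tue: 6:04 AM–3:30 PM = 9 h 26 min; less 30 min break → 8 h 56 min
Wed: 11:06 AM–10:32 PM = 11 h 26 min; less 30 min break → 10 h 56 min
Thu: 7:32 AM–7:24 PM = 11 h 52 min; less 30 min break → 11 h 22 min
Fri: 9:00 AM–8:35 PM = 11 h 35 min; less 30 min break → 11 h 5 min
Sat: 10:54 AM–7:11 PM = 8 h 17 min; less 30 min break → 7 h 47 min
Sun: 7:14 AM–5:40 PM = 10 h 26 min; less 30 min break → 9 h 56 min
Total worked: 60 h 2 min = 3602 min.
Regular 40 h 0 min = 2400 min at €40.50/h; overtime 20 h 2 min = 1202 min at €81.00/h.
Pay = (2400 × €40.50 + 1202 × €81.00) ÷ 60 = €3242.70.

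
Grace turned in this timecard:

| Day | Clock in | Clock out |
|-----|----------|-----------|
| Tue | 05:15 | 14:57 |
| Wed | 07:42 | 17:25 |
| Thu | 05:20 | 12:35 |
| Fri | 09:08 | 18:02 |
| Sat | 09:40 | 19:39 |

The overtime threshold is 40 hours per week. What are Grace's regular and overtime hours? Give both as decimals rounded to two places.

Tue: 05:15–14:57 = 9 h 42 min
Wed: 07:42–17:25 = 9 h 43 min
Thu: 05:20–12:35 = 7 h 15 min
Fri: 09:08–18:02 = 8 h 54 min
Sat: 09:40–19:39 = 9 h 59 min
Total worked: 45 h 33 min = 45.55 h.
Threshold 40 h → overtime 5 h 33 min, regular 40 h 0 min.

Regular 40.00 hours, overtime 5.55 hours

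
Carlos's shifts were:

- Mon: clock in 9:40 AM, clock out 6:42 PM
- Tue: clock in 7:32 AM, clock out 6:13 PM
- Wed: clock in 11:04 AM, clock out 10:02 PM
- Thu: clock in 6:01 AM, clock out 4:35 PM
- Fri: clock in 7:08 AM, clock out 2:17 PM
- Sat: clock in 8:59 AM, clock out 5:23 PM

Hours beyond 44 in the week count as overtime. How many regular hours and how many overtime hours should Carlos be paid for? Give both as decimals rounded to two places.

Mon: 9:40 AM–6:42 PM = 9 h 2 min
Tue: 7:32 AM–6:13 PM = 10 h 41 min
Wed: 11:04 AM–10:02 PM = 10 h 58 min
Thu: 6:01 AM–4:35 PM = 10 h 34 min
Fri: 7:08 AM–2:17 PM = 7 h 9 min
Sat: 8:59 AM–5:23 PM = 8 h 24 min
Total worked: 56 h 48 min = 56.80 h.
Threshold 44 h → overtime 12 h 48 min, regular 44 h 0 min.

Regular 44.00 hours, overtime 12.80 hours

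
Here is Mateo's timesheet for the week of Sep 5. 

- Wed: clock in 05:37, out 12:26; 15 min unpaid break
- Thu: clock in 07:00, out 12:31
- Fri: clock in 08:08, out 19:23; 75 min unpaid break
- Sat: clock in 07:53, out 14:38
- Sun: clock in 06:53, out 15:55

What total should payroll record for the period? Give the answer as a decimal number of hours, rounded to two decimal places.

Wed: 05:37–12:26 = 6 h 49 min; less 15 min break → 6 h 34 min
Thu: 07:00–12:31 = 5 h 31 min
Fri: 08:08–19:23 = 11 h 15 min; less 75 min break → 10 h 0 min
Sat: 07:53–14:38 = 6 h 45 min
Sun: 06:53–15:55 = 9 h 2 min
Total: 6 h 34 min + 5 h 31 min + 10 h 0 min + 6 h 45 min + 9 h 2 min = 37 h 52 min.

37.87 hours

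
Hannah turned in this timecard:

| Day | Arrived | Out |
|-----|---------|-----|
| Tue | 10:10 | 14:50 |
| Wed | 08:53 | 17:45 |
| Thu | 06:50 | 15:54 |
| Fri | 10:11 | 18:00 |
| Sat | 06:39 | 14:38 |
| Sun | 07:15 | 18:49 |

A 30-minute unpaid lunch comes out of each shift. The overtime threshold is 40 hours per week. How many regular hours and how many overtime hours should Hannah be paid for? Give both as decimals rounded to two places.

Regular 40.00 hours, overtime 6.97 hours

Tue: 10:10–14:50 = 4 h 40 min; less 30 min break → 4 h 10 min
Wed: 08:53–17:45 = 8 h 52 min; less 30 min break → 8 h 22 min
Thu: 06:50–15:54 = 9 h 4 min; less 30 min break → 8 h 34 min
Fri: 10:11–18:00 = 7 h 49 min; less 30 min break → 7 h 19 min
Sat: 06:39–14:38 = 7 h 59 min; less 30 min break → 7 h 29 min
Sun: 07:15–18:49 = 11 h 34 min; less 30 min break → 11 h 4 min
Total worked: 46 h 58 min = 46.97 h.
Threshold 40 h → overtime 6 h 58 min, regular 40 h 0 min.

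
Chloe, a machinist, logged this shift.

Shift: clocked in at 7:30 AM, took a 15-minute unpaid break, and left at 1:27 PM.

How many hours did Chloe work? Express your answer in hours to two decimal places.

Shift: 7:30 AM–1:27 PM = 5 h 57 min; less 15 min break → 5 h 42 min

5.70 hours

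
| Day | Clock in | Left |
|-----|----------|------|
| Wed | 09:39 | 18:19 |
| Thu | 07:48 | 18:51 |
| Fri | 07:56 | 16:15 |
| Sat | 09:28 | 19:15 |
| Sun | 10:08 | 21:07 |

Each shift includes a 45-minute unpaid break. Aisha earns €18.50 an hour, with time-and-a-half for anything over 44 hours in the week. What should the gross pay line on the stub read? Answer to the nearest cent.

€843.14

Wed: 09:39–18:19 = 8 h 40 min; less 45 min break → 7 h 55 min
Thu: 07:48–18:51 = 11 h 3 min; less 45 min break → 10 h 18 min
Fri: 07:56–16:15 = 8 h 19 min; less 45 min break → 7 h 34 min
Sat: 09:28–19:15 = 9 h 47 min; less 45 min break → 9 h 2 min
Sun: 10:08–21:07 = 10 h 59 min; less 45 min break → 10 h 14 min
Total worked: 45 h 3 min = 2703 min.
Regular 44 h 0 min = 2640 min at €18.50/h; overtime 1 h 3 min = 63 min at €27.75/h.
Pay = (2640 × €18.50 + 63 × €27.75) ÷ 60 = €843.14.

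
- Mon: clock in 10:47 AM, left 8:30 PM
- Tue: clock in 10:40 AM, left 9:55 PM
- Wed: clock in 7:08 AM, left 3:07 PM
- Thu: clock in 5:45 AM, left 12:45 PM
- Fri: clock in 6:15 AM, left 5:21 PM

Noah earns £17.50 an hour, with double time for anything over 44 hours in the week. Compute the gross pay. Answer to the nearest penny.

Mon: 10:47 AM–8:30 PM = 9 h 43 min
Tue: 10:40 AM–9:55 PM = 11 h 15 min
Wed: 7:08 AM–3:07 PM = 7 h 59 min
Thu: 5:45 AM–12:45 PM = 7 h 0 min
Fri: 6:15 AM–5:21 PM = 11 h 6 min
Total worked: 47 h 3 min = 2823 min.
Regular 44 h 0 min = 2640 min at £17.50/h; overtime 3 h 3 min = 183 min at £35.00/h.
Pay = (2640 × £17.50 + 183 × £35.00) ÷ 60 = £876.75.

£876.75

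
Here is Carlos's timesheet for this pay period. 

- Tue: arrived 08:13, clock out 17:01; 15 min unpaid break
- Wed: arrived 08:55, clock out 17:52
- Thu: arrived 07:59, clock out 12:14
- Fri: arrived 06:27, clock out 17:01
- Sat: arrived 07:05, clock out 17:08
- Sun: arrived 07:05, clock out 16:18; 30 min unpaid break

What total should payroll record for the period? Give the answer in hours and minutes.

Tue: 08:13–17:01 = 8 h 48 min; less 15 min break → 8 h 33 min
Wed: 08:55–17:52 = 8 h 57 min
Thu: 07:59–12:14 = 4 h 15 min
Fri: 06:27–17:01 = 10 h 34 min
Sat: 07:05–17:08 = 10 h 3 min
Sun: 07:05–16:18 = 9 h 13 min; less 30 min break → 8 h 43 min
Total: 8 h 33 min + 8 h 57 min + 4 h 15 min + 10 h 34 min + 10 h 3 min + 8 h 43 min = 51 h 5 min.

51 h 5 min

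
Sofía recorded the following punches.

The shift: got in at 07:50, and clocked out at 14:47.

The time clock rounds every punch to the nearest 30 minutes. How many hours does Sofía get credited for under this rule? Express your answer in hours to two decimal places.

7.00 hours

The shift: in 07:50→08:00, out 14:47→15:00; 7 h 0 min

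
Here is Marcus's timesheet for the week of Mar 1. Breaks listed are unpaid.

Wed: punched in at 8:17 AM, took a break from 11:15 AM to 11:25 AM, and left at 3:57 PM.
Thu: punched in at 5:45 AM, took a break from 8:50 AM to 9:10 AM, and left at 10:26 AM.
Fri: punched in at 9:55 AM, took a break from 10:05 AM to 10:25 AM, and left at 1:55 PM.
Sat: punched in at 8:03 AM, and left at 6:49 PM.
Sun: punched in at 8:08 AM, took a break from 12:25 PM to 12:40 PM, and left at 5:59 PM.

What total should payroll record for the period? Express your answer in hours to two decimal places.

Wed: 8:17 AM–3:57 PM = 7 h 40 min; less 10 min break → 7 h 30 min
Thu: 5:45 AM–10:26 AM = 4 h 41 min; less 20 min break → 4 h 21 min
Fri: 9:55 AM–1:55 PM = 4 h 0 min; less 20 min break → 3 h 40 min
Sat: 8:03 AM–6:49 PM = 10 h 46 min
Sun: 8:08 AM–5:59 PM = 9 h 51 min; less 15 min break → 9 h 36 min
Total: 7 h 30 min + 4 h 21 min + 3 h 40 min + 10 h 46 min + 9 h 36 min = 35 h 53 min.

35.88 hours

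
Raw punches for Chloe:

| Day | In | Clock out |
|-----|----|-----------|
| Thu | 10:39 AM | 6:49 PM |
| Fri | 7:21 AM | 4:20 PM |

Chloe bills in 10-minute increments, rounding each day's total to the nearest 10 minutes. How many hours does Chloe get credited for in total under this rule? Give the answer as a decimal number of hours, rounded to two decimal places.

17.17 hours

Thu: 10:39 AM–6:49 PM = 8 h 10 min → rounds to 8 h 10 min
Fri: 7:21 AM–4:20 PM = 8 h 59 min → rounds to 9 h 0 min
Total credited: 17 h 10 min.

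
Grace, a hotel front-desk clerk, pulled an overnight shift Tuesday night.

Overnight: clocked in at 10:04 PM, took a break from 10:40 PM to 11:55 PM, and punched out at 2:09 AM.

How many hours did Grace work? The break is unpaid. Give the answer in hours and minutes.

2 h 50 min

Overnight: 10:04 PM → midnight = 1 h 56 min; midnight → 2:09 AM = 2 h 9 min; span 4 h 5 min; less 75 min break → 2 h 50 min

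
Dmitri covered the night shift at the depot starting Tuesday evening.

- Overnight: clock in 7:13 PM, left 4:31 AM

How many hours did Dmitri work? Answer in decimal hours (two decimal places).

Overnight: 7:13 PM → midnight = 4 h 47 min; midnight → 4:31 AM = 4 h 31 min; span 9 h 18 min

9.30 hours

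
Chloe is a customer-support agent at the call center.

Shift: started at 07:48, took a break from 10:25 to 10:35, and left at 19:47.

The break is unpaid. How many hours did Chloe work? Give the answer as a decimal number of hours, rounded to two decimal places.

Shift: 07:48–19:47 = 11 h 59 min; less 10 min break → 11 h 49 min

11.82 hours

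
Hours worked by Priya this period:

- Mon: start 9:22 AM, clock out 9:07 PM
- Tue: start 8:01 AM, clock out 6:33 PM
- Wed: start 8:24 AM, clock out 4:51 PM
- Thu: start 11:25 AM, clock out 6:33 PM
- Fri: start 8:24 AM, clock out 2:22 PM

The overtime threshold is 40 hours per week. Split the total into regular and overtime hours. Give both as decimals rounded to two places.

Regular 40.00 hours, overtime 3.83 hours

Mon: 9:22 AM–9:07 PM = 11 h 45 min
Tue: 8:01 AM–6:33 PM = 10 h 32 min
Wed: 8:24 AM–4:51 PM = 8 h 27 min
Thu: 11:25 AM–6:33 PM = 7 h 8 min
Fri: 8:24 AM–2:22 PM = 5 h 58 min
Total worked: 43 h 50 min = 43.83 h.
Threshold 40 h → overtime 3 h 50 min, regular 40 h 0 min.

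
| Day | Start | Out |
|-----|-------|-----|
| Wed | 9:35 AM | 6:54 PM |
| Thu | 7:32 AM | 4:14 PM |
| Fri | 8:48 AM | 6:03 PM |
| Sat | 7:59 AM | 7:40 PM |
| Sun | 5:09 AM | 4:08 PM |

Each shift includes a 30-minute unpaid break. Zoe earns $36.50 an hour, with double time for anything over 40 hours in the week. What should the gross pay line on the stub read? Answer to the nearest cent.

$2002.63

Wed: 9:35 AM–6:54 PM = 9 h 19 min; less 30 min break → 8 h 49 min
Thu: 7:32 AM–4:14 PM = 8 h 42 min; less 30 min break → 8 h 12 min
Fri: 8:48 AM–6:03 PM = 9 h 15 min; less 30 min break → 8 h 45 min
Sat: 7:59 AM–7:40 PM = 11 h 41 min; less 30 min break → 11 h 11 min
Sun: 5:09 AM–4:08 PM = 10 h 59 min; less 30 min break → 10 h 29 min
Total worked: 47 h 26 min = 2846 min.
Regular 40 h 0 min = 2400 min at $36.50/h; overtime 7 h 26 min = 446 min at $73.00/h.
Pay = (2400 × $36.50 + 446 × $73.00) ÷ 60 = $2002.63.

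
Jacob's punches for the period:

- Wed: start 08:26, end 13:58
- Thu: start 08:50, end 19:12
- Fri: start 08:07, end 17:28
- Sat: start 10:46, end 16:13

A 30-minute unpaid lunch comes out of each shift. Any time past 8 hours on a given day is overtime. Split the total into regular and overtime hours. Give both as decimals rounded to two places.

Regular 25.98 hours, overtime 2.72 hours

Wed: 08:26–13:58 = 5 h 32 min; less 30 min break → 5 h 2 min
Thu: 08:50–19:12 = 10 h 22 min; less 30 min break → 9 h 52 min
Fri: 08:07–17:28 = 9 h 21 min; less 30 min break → 8 h 51 min
Sat: 10:46–16:13 = 5 h 27 min; less 30 min break → 4 h 57 min
Wed reg 5 h 2 min / OT 0 h 0 min; Thu reg 8 h 0 min / OT 1 h 52 min; Fri reg 8 h 0 min / OT 0 h 51 min; Sat reg 4 h 57 min / OT 0 h 0 min.
Totals: regular 25 h 59 min, overtime 2 h 43 min.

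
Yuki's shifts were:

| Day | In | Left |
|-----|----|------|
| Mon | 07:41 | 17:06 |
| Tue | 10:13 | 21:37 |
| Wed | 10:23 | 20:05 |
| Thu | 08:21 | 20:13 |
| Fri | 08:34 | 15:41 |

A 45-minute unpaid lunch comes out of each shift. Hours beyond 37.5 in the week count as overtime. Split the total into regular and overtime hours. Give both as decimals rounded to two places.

Mon: 07:41–17:06 = 9 h 25 min; less 45 min break → 8 h 40 min
Tue: 10:13–21:37 = 11 h 24 min; less 45 min break → 10 h 39 min
Wed: 10:23–20:05 = 9 h 42 min; less 45 min break → 8 h 57 min
Thu: 08:21–20:13 = 11 h 52 min; less 45 min break → 11 h 7 min
Fri: 08:34–15:41 = 7 h 7 min; less 45 min break → 6 h 22 min
Total worked: 45 h 45 min = 45.75 h.
Threshold 37.5 h → overtime 8 h 15 min, regular 37 h 30 min.

Regular 37.50 hours, overtime 8.25 hours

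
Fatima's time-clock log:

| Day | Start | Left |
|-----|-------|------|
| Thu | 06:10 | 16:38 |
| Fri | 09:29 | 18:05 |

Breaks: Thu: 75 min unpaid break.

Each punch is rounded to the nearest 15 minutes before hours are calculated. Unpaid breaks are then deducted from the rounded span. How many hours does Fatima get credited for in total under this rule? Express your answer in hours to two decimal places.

Thu: in 06:10→06:15, out 16:38→16:45; 10 h 30 min − 75 min = 9 h 15 min
Fri: in 09:29→09:30, out 18:05→18:00; 8 h 30 min
Total credited: 17 h 45 min.

17.75 hours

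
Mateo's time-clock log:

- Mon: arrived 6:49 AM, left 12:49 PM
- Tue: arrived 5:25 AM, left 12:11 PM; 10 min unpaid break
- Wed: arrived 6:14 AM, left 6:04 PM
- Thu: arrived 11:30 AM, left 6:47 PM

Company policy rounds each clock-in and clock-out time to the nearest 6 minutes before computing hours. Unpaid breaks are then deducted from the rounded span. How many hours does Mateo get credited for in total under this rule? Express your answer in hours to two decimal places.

Mon: in 6:49 AM→6:48 AM, out 12:49 PM→12:48 PM; 6 h 0 min
Tue: in 5:25 AM→5:24 AM, out 12:11 PM→12:12 PM; 6 h 48 min − 10 min = 6 h 38 min
Wed: in 6:14 AM→6:12 AM, out 6:04 PM→6:06 PM; 11 h 54 min
Thu: in 11:30 AM→11:30 AM, out 6:47 PM→6:48 PM; 7 h 18 min
Total credited: 31 h 50 min.

31.83 hours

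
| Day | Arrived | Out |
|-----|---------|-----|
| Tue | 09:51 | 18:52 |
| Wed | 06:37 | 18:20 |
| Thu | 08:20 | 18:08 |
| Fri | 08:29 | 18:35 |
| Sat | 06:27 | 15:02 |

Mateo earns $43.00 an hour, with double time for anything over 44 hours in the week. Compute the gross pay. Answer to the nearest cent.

$2340.63

Tue: 09:51–18:52 = 9 h 1 min
Wed: 06:37–18:20 = 11 h 43 min
Thu: 08:20–18:08 = 9 h 48 min
Fri: 08:29–18:35 = 10 h 6 min
Sat: 06:27–15:02 = 8 h 35 min
Total worked: 49 h 13 min = 2953 min.
Regular 44 h 0 min = 2640 min at $43.00/h; overtime 5 h 13 min = 313 min at $86.00/h.
Pay = (2640 × $43.00 + 313 × $86.00) ÷ 60 = $2340.63.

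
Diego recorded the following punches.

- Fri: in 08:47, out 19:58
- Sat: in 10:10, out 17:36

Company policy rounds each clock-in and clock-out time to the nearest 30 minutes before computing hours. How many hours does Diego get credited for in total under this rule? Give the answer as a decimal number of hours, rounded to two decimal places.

Fri: in 08:47→09:00, out 19:58→20:00; 11 h 0 min
Sat: in 10:10→10:00, out 17:36→17:30; 7 h 30 min
Total credited: 18 h 30 min.

18.50 hours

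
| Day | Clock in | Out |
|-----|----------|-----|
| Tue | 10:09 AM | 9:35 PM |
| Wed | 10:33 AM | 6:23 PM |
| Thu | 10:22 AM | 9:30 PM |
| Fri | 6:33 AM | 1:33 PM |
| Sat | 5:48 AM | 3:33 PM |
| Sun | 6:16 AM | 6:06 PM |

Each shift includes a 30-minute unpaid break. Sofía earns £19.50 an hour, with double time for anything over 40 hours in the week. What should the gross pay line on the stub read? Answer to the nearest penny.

Tue: 10:09 AM–9:35 PM = 11 h 26 min; less 30 min break → 10 h 56 min
Wed: 10:33 AM–6:23 PM = 7 h 50 min; less 30 min break → 7 h 20 min
Thu: 10:22 AM–9:30 PM = 11 h 8 min; less 30 min break → 10 h 38 min
Fri: 6:33 AM–1:33 PM = 7 h 0 min; less 30 min break → 6 h 30 min
Sat: 5:48 AM–3:33 PM = 9 h 45 min; less 30 min break → 9 h 15 min
Sun: 6:16 AM–6:06 PM = 11 h 50 min; less 30 min break → 11 h 20 min
Total worked: 55 h 59 min = 3359 min.
Regular 40 h 0 min = 2400 min at £19.50/h; overtime 15 h 59 min = 959 min at £39.00/h.
Pay = (2400 × £19.50 + 959 × £39.00) ÷ 60 = £1403.35.

£1403.35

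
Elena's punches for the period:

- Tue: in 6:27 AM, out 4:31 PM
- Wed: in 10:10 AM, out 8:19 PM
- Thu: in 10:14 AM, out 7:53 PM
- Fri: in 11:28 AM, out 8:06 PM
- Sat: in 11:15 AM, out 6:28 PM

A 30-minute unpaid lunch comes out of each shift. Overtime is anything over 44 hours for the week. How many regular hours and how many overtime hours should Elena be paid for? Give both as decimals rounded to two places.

Regular 43.22 hours, overtime 0.00 hours

Tue: 6:27 AM–4:31 PM = 10 h 4 min; less 30 min break → 9 h 34 min
Wed: 10:10 AM–8:19 PM = 10 h 9 min; less 30 min break → 9 h 39 min
Thu: 10:14 AM–7:53 PM = 9 h 39 min; less 30 min break → 9 h 9 min
Fri: 11:28 AM–8:06 PM = 8 h 38 min; less 30 min break → 8 h 8 min
Sat: 11:15 AM–6:28 PM = 7 h 13 min; less 30 min break → 6 h 43 min
Total worked: 43 h 13 min = 43.22 h.
Threshold 44 h → overtime 0 h 0 min, regular 43 h 13 min.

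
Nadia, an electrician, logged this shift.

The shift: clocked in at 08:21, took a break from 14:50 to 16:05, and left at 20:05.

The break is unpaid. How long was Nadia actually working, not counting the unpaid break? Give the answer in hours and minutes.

10 h 29 min

The shift: 08:21–20:05 = 11 h 44 min; less 75 min break → 10 h 29 min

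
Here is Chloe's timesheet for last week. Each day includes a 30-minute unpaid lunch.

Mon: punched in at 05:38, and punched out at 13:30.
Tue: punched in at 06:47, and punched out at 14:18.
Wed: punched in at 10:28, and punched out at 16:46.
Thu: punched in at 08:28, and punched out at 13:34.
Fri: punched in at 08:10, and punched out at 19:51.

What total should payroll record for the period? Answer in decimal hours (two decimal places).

35.97 hours

Mon: 05:38–13:30 = 7 h 52 min; less 30 min break → 7 h 22 min
Tue: 06:47–14:18 = 7 h 31 min; less 30 min break → 7 h 1 min
Wed: 10:28–16:46 = 6 h 18 min; less 30 min break → 5 h 48 min
Thu: 08:28–13:34 = 5 h 6 min; less 30 min break → 4 h 36 min
Fri: 08:10–19:51 = 11 h 41 min; less 30 min break → 11 h 11 min
Total: 7 h 22 min + 7 h 1 min + 5 h 48 min + 4 h 36 min + 11 h 11 min = 35 h 58 min.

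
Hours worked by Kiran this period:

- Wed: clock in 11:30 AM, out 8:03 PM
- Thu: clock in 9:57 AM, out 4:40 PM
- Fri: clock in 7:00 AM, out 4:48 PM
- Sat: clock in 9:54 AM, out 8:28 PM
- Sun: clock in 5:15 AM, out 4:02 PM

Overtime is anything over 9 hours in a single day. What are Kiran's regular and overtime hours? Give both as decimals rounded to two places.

Wed: 11:30 AM–8:03 PM = 8 h 33 min
Thu: 9:57 AM–4:40 PM = 6 h 43 min
Fri: 7:00 AM–4:48 PM = 9 h 48 min
Sat: 9:54 AM–8:28 PM = 10 h 34 min
Sun: 5:15 AM–4:02 PM = 10 h 47 min
Wed reg 8 h 33 min / OT 0 h 0 min; Thu reg 6 h 43 min / OT 0 h 0 min; Fri reg 9 h 0 min / OT 0 h 48 min; Sat reg 9 h 0 min / OT 1 h 34 min; Sun reg 9 h 0 min / OT 1 h 47 min.
Totals: regular 42 h 16 min, overtime 4 h 9 min.

Regular 42.27 hours, overtime 4.15 hours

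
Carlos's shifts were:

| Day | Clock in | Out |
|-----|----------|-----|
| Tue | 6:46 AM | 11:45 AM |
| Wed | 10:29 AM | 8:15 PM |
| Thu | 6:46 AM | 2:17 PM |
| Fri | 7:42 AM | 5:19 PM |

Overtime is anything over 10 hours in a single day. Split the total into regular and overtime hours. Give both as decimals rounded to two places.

Tue: 6:46 AM–11:45 AM = 4 h 59 min
Wed: 10:29 AM–8:15 PM = 9 h 46 min
Thu: 6:46 AM–2:17 PM = 7 h 31 min
Fri: 7:42 AM–5:19 PM = 9 h 37 min
Tue reg 4 h 59 min / OT 0 h 0 min; Wed reg 9 h 46 min / OT 0 h 0 min; Thu reg 7 h 31 min / OT 0 h 0 min; Fri reg 9 h 37 min / OT 0 h 0 min.
Totals: regular 31 h 53 min, overtime 0 h 0 min.

Regular 31.88 hours, overtime 0.00 hours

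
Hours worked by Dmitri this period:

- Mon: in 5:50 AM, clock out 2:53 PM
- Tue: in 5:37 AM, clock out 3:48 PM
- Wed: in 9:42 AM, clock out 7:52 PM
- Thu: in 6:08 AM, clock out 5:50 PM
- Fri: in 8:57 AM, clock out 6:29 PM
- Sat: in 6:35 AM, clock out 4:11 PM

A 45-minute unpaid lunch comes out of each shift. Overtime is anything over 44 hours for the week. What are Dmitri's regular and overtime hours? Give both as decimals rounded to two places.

Regular 44.00 hours, overtime 11.73 hours

Mon: 5:50 AM–2:53 PM = 9 h 3 min; less 45 min break → 8 h 18 min
Tue: 5:37 AM–3:48 PM = 10 h 11 min; less 45 min break → 9 h 26 min
Wed: 9:42 AM–7:52 PM = 10 h 10 min; less 45 min break → 9 h 25 min
Thu: 6:08 AM–5:50 PM = 11 h 42 min; less 45 min break → 10 h 57 min
Fri: 8:57 AM–6:29 PM = 9 h 32 min; less 45 min break → 8 h 47 min
Sat: 6:35 AM–4:11 PM = 9 h 36 min; less 45 min break → 8 h 51 min
Total worked: 55 h 44 min = 55.73 h.
Threshold 44 h → overtime 11 h 44 min, regular 44 h 0 min.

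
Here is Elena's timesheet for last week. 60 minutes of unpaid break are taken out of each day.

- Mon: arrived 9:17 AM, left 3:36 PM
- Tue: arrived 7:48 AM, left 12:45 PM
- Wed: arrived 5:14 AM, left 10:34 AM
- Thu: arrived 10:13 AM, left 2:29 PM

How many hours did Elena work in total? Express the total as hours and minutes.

16 h 52 min

Mon: 9:17 AM–3:36 PM = 6 h 19 min; less 60 min break → 5 h 19 min
Tue: 7:48 AM–12:45 PM = 4 h 57 min; less 60 min break → 3 h 57 min
Wed: 5:14 AM–10:34 AM = 5 h 20 min; less 60 min break → 4 h 20 min
Thu: 10:13 AM–2:29 PM = 4 h 16 min; less 60 min break → 3 h 16 min
Total: 5 h 19 min + 3 h 57 min + 4 h 20 min + 3 h 16 min = 16 h 52 min.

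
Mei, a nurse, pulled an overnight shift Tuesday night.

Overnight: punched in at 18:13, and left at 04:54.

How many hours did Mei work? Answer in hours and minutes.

10 h 41 min

Overnight: 18:13 → midnight = 5 h 47 min; midnight → 04:54 = 4 h 54 min; span 10 h 41 min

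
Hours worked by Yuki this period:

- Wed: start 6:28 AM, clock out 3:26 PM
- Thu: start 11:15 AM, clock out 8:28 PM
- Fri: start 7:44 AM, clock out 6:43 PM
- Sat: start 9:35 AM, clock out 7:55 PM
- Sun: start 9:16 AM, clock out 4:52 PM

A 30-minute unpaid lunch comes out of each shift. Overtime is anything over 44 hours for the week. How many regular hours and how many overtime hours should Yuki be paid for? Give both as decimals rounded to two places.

Regular 44.00 hours, overtime 0.60 hours

Wed: 6:28 AM–3:26 PM = 8 h 58 min; less 30 min break → 8 h 28 min
Thu: 11:15 AM–8:28 PM = 9 h 13 min; less 30 min break → 8 h 43 min
Fri: 7:44 AM–6:43 PM = 10 h 59 min; less 30 min break → 10 h 29 min
Sat: 9:35 AM–7:55 PM = 10 h 20 min; less 30 min break → 9 h 50 min
Sun: 9:16 AM–4:52 PM = 7 h 36 min; less 30 min break → 7 h 6 min
Total worked: 44 h 36 min = 44.60 h.
Threshold 44 h → overtime 0 h 36 min, regular 44 h 0 min.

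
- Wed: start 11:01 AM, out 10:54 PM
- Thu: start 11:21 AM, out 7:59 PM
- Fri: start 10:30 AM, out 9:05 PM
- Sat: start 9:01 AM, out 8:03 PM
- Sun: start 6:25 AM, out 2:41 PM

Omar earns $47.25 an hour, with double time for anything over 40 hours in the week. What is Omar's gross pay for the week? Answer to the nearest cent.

$2872.80

Wed: 11:01 AM–10:54 PM = 11 h 53 min
Thu: 11:21 AM–7:59 PM = 8 h 38 min
Fri: 10:30 AM–9:05 PM = 10 h 35 min
Sat: 9:01 AM–8:03 PM = 11 h 2 min
Sun: 6:25 AM–2:41 PM = 8 h 16 min
Total worked: 50 h 24 min = 3024 min.
Regular 40 h 0 min = 2400 min at $47.25/h; overtime 10 h 24 min = 624 min at $94.50/h.
Pay = (2400 × $47.25 + 624 × $94.50) ÷ 60 = $2872.80.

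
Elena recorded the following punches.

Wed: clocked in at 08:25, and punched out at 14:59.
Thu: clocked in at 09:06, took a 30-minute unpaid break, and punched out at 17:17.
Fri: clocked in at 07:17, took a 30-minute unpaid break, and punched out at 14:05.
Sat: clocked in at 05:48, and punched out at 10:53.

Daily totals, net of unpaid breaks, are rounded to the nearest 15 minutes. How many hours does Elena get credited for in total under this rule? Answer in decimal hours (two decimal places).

25.50 hours

Wed: 08:25–14:59 = 6 h 34 min → rounds to 6 h 30 min
Thu: 09:06–17:17 = 8 h 11 min − 30 min = 7 h 41 min → rounds to 7 h 45 min
Fri: 07:17–14:05 = 6 h 48 min − 30 min = 6 h 18 min → rounds to 6 h 15 min
Sat: 05:48–10:53 = 5 h 5 min → rounds to 5 h 0 min
Total credited: 25 h 30 min.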